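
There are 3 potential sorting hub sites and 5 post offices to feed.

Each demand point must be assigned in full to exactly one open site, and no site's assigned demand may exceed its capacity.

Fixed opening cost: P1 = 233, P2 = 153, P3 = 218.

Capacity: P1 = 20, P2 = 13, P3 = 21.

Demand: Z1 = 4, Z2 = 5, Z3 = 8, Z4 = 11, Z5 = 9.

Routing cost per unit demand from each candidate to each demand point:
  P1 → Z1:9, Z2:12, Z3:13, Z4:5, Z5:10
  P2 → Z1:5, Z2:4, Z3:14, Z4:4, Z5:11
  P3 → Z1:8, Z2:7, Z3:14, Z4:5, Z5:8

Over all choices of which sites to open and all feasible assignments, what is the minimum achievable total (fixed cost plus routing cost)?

Open {P1, P3}; cheapest assignment that respects the capacities:
  P1 (cap 20, load 19): Z3, Z4 — cost 8×13 + 11×5 = 159
  P3 (cap 21, load 18): Z1, Z2, Z5 — cost 4×8 + 5×7 + 9×8 = 139
  Shipping 298, fixed 451 → total 749.
  Any other capacity-feasible assignment to {P1, P3} ships for at least 298.
Compare {P1, P2, P3}: its best feasible assignment gives total 875.
Every other set of open sites that can feasibly serve all demand totals ≥ 875 even under its best assignment. Minimum: 749.

749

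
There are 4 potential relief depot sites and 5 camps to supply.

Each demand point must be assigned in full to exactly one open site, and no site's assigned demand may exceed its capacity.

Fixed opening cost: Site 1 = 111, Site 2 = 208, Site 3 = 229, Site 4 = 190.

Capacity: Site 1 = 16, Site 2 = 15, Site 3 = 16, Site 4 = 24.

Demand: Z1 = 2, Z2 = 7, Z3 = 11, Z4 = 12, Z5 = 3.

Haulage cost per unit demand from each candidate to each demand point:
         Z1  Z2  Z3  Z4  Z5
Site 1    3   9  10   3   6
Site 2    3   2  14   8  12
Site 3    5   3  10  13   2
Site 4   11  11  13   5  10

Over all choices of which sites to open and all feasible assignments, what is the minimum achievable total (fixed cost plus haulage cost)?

Open {Site 1, Site 4}; cheapest assignment that respects the capacities:
  Site 1 (cap 16, load 16): Z1, Z3, Z5 — cost 2×3 + 11×10 + 3×6 = 134
  Site 4 (cap 24, load 19): Z2, Z4 — cost 7×11 + 12×5 = 137
  Shipping 271, fixed 301 → total 572.
  Any other capacity-feasible assignment to {Site 1, Site 4} ships for at least 271.
Compare {Site 2, Site 4}: its best feasible assignment gives total 657.
Compare {Site 3, Site 4}: its best feasible assignment gives total 659.
Every other set of open sites that can feasibly serve all demand totals ≥ 657 even under its best assignment. Minimum: 572.

572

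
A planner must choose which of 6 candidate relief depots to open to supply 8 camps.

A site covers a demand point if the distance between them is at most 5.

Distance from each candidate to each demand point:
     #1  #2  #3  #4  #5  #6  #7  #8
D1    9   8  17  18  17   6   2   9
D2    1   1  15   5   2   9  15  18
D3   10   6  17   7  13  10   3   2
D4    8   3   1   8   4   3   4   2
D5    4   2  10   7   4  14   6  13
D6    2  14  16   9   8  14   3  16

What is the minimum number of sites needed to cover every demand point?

2

Coverage sets (demand points within 5 of each site):
  D1: {#7}
  D2: {#1, #2, #4, #5}
  D3: {#7, #8}
  D4: {#2, #3, #5, #6, #7, #8}
  D5: {#1, #2, #5}
  D6: {#1, #7}
No single site covers all 8 demand points.
But {D2, D4} covers everything, so the minimum is 2.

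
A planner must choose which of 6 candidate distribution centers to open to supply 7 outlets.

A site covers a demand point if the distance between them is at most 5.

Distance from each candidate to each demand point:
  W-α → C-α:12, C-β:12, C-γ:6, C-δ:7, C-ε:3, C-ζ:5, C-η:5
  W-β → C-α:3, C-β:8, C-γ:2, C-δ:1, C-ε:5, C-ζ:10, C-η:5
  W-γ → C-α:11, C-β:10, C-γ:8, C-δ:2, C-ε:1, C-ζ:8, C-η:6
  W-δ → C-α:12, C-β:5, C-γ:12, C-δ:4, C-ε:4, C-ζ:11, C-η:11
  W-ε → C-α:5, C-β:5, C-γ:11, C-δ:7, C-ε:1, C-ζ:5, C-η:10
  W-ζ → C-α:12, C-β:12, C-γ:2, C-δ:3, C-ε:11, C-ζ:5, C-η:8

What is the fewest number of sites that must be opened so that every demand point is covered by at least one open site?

2

Coverage sets (demand points within 5 of each site):
  W-α: {C-ε, C-ζ, C-η}
  W-β: {C-α, C-γ, C-δ, C-ε, C-η}
  W-γ: {C-δ, C-ε}
  W-δ: {C-β, C-δ, C-ε}
  W-ε: {C-α, C-β, C-ε, C-ζ}
  W-ζ: {C-γ, C-δ, C-ζ}
No single site covers all 7 demand points.
But {W-β, W-ε} covers everything, so the minimum is 2.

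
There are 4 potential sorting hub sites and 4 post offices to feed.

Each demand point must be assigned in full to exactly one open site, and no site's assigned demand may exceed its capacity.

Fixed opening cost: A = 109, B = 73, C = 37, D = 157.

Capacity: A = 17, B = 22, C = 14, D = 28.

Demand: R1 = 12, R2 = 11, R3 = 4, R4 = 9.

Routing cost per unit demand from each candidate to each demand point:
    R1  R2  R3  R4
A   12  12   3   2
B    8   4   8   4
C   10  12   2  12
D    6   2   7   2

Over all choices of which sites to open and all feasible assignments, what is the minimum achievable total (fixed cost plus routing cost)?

Open {C, D}; cheapest assignment that respects the capacities:
  C (cap 14, load 12): R1 — cost 12×10 = 120
  D (cap 28, load 24): R2, R3, R4 — cost 11×2 + 4×7 + 9×2 = 68
  Shipping 188, fixed 194 → total 382.
  Any other capacity-feasible assignment to {C, D} ships for at least 188.
Compare {B, D}: its best feasible assignment gives total 388.
Compare {A, D}: its best feasible assignment gives total 390.
Every other set of open sites that can feasibly serve all demand totals ≥ 388 even under its best assignment. Minimum: 382.

382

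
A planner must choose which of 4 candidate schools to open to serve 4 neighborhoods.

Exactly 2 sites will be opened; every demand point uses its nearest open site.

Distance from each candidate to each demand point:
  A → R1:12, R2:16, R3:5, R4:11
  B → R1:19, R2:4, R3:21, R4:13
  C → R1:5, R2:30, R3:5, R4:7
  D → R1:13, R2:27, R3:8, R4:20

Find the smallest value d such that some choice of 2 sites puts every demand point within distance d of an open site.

7

Open {B, C}.
  Farthest demand point is R4 at distance 7 (to C); all others are ≤ 7.
With {A, B} the worst case is 12.
With {B, D} the worst case is 13.
No size-2 selection achieves below 7.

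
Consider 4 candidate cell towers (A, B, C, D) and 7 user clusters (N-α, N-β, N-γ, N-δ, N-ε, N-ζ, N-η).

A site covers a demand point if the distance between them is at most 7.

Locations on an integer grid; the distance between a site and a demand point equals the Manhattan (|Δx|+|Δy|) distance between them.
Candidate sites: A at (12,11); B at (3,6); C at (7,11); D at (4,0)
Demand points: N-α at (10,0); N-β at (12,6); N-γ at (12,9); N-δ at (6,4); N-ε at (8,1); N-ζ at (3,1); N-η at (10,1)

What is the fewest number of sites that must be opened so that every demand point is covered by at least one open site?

2

Coverage sets (demand points within 7 of each site):
  A: {N-β, N-γ}
  B: {N-δ, N-ζ}
  C: {N-γ}
  D: {N-α, N-δ, N-ε, N-ζ, N-η}
No single site covers all 7 demand points.
But {A, D} covers everything, so the minimum is 2.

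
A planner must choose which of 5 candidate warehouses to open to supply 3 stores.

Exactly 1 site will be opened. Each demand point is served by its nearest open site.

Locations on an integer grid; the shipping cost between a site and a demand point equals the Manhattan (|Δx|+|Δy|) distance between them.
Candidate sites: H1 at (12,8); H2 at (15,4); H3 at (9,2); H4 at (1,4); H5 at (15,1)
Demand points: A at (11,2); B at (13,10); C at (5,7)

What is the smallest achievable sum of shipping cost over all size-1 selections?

Open {H1}.
  A→H1 7, B→H1 3, C→H1 8  ⇒ total 18.
Compare {H3}: total 23.
Compare {H2}: total 27.
No size-1 selection does better; minimum is 18.

18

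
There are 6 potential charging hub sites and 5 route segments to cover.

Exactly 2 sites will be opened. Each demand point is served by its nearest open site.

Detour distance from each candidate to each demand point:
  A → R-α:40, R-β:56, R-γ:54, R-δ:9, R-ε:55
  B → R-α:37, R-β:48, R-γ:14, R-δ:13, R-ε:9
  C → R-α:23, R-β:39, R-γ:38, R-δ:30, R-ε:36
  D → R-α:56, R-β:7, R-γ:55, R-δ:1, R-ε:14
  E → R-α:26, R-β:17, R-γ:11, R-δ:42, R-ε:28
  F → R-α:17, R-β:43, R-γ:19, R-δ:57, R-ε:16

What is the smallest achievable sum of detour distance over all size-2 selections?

58

Open {D, F}.
  R-α→F 17, R-β→D 7, R-γ→F 19, R-δ→D 1, R-ε→D 14  ⇒ total 58.
Compare {D, E}: total 59.
Compare {B, D}: total 68.
No size-2 selection does better; minimum is 58.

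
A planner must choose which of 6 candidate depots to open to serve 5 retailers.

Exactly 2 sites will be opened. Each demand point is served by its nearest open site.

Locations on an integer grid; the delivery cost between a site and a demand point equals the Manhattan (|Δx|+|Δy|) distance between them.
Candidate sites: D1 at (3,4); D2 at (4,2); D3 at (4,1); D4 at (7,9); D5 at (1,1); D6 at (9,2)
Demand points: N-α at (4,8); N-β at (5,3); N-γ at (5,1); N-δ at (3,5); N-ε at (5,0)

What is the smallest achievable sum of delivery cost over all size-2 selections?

Open {D1, D3}.
  N-α→D1 5, N-β→D1 3, N-γ→D3 1, N-δ→D1 1, N-ε→D3 2  ⇒ total 12.
Compare {D1, D2}: total 13.
Compare {D2, D3}: total 15.
No size-2 selection does better; minimum is 12.

12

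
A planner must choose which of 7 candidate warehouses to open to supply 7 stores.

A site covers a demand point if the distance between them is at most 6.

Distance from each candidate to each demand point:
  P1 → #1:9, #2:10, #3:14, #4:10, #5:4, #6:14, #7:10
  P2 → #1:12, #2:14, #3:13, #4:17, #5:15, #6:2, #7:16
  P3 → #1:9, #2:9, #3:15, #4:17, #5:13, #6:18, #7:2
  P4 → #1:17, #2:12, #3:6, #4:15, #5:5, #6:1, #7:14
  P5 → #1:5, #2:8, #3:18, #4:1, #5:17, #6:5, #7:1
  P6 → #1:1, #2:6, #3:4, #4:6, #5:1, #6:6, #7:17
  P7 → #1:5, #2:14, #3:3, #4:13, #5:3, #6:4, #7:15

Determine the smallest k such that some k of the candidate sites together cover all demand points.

Coverage sets (demand points within 6 of each site):
  P1: {#5}
  P2: {#6}
  P3: {#7}
  P4: {#3, #5, #6}
  P5: {#1, #4, #6, #7}
  P6: {#1, #2, #3, #4, #5, #6}
  P7: {#1, #3, #5, #6}
No single site covers all 7 demand points.
But {P3, P6} covers everything, so the minimum is 2.

2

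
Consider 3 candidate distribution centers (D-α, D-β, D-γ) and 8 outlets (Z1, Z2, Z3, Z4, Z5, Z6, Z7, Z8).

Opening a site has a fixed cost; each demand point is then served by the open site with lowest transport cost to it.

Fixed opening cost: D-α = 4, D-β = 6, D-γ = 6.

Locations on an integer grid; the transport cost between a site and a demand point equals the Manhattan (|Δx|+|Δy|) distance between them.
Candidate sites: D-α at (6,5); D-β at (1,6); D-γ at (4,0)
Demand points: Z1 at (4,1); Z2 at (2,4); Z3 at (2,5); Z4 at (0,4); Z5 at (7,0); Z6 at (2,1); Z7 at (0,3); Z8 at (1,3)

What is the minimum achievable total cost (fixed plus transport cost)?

Open {D-β, D-γ}: assign each demand point to its cheapest open site.
  Z1→D-γ 1, Z2→D-β 3, Z3→D-β 2, Z4→D-β 3, Z5→D-γ 3, Z6→D-γ 3, Z7→D-β 4, Z8→D-β 3
  transport cost 22, fixed 12 → total 34.
Compare {D-α, D-β, D-γ}: transport cost 22 + fixed 16 = 38.
Compare {D-α, D-β}: transport cost 33 + fixed 10 = 43.
Compare {D-α, D-γ}: transport cost 36 + fixed 10 = 46.
All other subsets cost ≥ 38. Minimum total cost: 34.

34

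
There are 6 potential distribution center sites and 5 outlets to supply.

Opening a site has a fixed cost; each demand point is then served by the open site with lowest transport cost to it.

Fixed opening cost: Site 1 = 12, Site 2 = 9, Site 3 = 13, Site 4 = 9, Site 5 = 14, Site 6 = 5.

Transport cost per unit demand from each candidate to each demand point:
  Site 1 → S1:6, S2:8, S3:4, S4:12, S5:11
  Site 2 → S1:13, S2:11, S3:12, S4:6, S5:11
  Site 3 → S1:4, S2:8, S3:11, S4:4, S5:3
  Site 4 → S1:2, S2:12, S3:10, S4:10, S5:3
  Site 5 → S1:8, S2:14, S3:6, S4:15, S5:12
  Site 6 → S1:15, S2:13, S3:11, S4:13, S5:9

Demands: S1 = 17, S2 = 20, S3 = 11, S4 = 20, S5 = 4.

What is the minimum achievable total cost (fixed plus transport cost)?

Open {Site 1, Site 3, Site 4}: assign each demand point to its cheapest open site.
  S1→Site 4 17×2=34, S2→Site 1 20×8=160, S3→Site 1 11×4=44, S4→Site 3 20×4=80, S5→Site 3 4×3=12
  transport cost 330, fixed 34 → total 364.
Compare {Site 1, Site 3, Site 4, Site 6}: transport cost 330 + fixed 39 = 369.
Compare {Site 1, Site 2, Site 3, Site 4}: transport cost 330 + fixed 43 = 373.
Compare {Site 1, Site 3, Site 4, Site 5}: transport cost 330 + fixed 48 = 378.
All other subsets cost ≥ 369. Minimum total cost: 364.

364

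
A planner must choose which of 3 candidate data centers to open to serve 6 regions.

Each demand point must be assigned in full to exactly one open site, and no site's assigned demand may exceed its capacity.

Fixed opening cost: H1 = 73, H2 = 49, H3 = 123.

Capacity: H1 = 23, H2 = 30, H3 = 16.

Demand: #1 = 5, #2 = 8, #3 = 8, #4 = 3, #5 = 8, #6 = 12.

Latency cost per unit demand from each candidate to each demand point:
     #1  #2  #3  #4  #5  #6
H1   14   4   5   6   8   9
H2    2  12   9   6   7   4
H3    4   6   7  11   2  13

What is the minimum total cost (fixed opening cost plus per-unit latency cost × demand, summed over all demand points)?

Open {H1, H2}; cheapest assignment that respects the capacities:
  H1 (cap 23, load 19): #2, #3, #4 — cost 8×4 + 8×5 + 3×6 = 90
  H2 (cap 30, load 25): #1, #5, #6 — cost 5×2 + 8×7 + 12×4 = 114
  Shipping 204, fixed 122 → total 326.
  Any other capacity-feasible assignment to {H1, H2} ships for at least 204.
Compare {H2, H3}: its best feasible assignment gives total 384.
Compare {H1, H2, H3}: its best feasible assignment gives total 409.
Every other set of open sites that can feasibly serve all demand totals ≥ 384 even under its best assignment. Minimum: 326.

326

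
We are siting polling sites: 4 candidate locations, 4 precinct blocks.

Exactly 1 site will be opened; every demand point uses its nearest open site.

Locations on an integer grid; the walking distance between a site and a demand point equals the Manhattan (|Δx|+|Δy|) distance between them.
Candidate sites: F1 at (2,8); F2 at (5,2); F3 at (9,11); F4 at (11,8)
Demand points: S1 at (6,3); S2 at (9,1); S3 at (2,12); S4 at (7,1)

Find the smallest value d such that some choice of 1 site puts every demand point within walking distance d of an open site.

12

Open {F3}.
  Farthest demand point is S4 at walking distance 12 (to F3); all others are ≤ 12.
With {F2} the worst case is 13.
With {F4} the worst case is 13.
No size-1 selection achieves below 12.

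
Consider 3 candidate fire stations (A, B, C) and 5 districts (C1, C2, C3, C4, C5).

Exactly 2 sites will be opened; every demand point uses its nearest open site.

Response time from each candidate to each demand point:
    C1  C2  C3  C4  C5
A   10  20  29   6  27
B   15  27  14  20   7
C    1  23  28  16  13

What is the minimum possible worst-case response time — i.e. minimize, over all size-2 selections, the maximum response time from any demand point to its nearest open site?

20

Open {A, B}.
  Farthest demand point is C2 at response time 20 (to A); all others are ≤ 20.
With {B, C} the worst case is 23.
With {A, C} the worst case is 28.
No size-2 selection achieves below 20.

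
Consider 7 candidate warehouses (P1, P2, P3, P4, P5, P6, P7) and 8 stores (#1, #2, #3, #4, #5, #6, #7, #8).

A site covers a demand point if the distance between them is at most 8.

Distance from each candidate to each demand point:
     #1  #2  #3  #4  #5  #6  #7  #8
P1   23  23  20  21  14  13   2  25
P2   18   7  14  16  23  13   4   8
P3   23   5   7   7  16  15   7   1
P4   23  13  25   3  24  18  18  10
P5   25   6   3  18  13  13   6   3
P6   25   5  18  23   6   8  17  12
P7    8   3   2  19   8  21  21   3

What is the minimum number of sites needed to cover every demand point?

3

Coverage sets (demand points within 8 of each site):
  P1: {#7}
  P2: {#2, #7, #8}
  P3: {#2, #3, #4, #7, #8}
  P4: {#4}
  P5: {#2, #3, #7, #8}
  P6: {#2, #5, #6}
  P7: {#1, #2, #3, #5, #8}
No 2 sites suffice: every size-2 union leaves at least one demand point uncovered.
But {P3, P6, P7} covers everything, so the minimum is 3.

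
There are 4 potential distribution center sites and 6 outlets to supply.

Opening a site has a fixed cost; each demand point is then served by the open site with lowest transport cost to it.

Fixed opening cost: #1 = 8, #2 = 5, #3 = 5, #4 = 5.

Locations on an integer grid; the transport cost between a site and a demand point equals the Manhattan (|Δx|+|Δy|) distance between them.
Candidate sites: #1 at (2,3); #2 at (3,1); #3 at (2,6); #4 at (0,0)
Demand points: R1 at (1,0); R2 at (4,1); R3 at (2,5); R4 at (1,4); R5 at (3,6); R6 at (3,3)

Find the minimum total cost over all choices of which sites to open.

Open {#2, #3}: assign each demand point to its cheapest open site.
  R1→#2 3, R2→#2 1, R3→#3 1, R4→#3 3, R5→#3 1, R6→#2 2
  transport cost 11, fixed 10 → total 21.
Compare {#2, #3, #4}: transport cost 9 + fixed 15 = 24.
Compare {#1}: transport cost 17 + fixed 8 = 25.
Compare {#3, #4}: transport cost 15 + fixed 10 = 25.
All other subsets cost ≥ 24. Minimum total cost: 21.

21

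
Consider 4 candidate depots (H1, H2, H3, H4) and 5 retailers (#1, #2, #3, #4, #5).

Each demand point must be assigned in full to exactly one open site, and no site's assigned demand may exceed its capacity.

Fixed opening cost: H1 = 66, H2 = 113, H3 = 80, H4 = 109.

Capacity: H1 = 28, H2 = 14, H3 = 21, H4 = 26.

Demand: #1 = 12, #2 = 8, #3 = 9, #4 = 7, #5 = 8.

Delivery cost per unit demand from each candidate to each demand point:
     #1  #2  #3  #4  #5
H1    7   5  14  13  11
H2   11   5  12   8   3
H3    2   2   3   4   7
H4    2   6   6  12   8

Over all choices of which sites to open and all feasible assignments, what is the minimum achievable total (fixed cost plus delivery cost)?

Open {H3, H4}; cheapest assignment that respects the capacities:
  H3 (cap 21, load 19): #1, #4 — cost 12×2 + 7×4 = 52
  H4 (cap 26, load 25): #2, #3, #5 — cost 8×6 + 9×6 + 8×8 = 166
  Shipping 218, fixed 189 → total 407.
  Any other capacity-feasible assignment to {H3, H4} ships for at least 218.
Compare {H1, H3}: its best feasible assignment gives total 413.
Compare {H1, H3, H4}: its best feasible assignment gives total 438.
Every other set of open sites that can feasibly serve all demand totals ≥ 413 even under its best assignment. Minimum: 407.

407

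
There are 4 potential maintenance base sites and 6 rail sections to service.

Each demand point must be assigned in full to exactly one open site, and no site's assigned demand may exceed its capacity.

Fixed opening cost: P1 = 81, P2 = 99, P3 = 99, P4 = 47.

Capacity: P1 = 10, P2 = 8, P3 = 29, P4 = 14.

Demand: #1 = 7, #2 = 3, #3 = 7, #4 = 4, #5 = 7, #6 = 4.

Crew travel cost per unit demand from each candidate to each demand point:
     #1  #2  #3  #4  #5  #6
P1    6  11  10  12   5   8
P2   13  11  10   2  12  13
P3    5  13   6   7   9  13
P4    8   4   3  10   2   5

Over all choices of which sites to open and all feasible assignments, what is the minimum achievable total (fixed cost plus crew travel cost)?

297

Open {P3, P4}; cheapest assignment that respects the capacities:
  P3 (cap 29, load 18): #1, #3, #4 — cost 7×5 + 7×6 + 4×7 = 105
  P4 (cap 14, load 14): #2, #5, #6 — cost 3×4 + 7×2 + 4×5 = 46
  Shipping 151, fixed 146 → total 297.
  Any other capacity-feasible assignment to {P3, P4} ships for at least 151.
Compare {P2, P3, P4}: its best feasible assignment gives total 376.
Compare {P1, P3, P4}: its best feasible assignment gives total 378.
Every other set of open sites that can feasibly serve all demand totals ≥ 376 even under its best assignment. Minimum: 297.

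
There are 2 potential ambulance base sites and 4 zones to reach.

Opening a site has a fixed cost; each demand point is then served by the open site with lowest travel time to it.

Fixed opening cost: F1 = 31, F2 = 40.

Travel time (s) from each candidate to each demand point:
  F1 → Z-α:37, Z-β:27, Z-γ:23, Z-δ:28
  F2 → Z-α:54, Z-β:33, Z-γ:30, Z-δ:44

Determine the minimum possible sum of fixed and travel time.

Open {F1}: assign each demand point to its cheapest open site.
  Z-α→F1 37, Z-β→F1 27, Z-γ→F1 23, Z-δ→F1 28
  travel time 115, fixed 31 → total 146.
Compare {F1, F2}: travel time 115 + fixed 71 = 186.
Compare {F2}: travel time 161 + fixed 40 = 201.

146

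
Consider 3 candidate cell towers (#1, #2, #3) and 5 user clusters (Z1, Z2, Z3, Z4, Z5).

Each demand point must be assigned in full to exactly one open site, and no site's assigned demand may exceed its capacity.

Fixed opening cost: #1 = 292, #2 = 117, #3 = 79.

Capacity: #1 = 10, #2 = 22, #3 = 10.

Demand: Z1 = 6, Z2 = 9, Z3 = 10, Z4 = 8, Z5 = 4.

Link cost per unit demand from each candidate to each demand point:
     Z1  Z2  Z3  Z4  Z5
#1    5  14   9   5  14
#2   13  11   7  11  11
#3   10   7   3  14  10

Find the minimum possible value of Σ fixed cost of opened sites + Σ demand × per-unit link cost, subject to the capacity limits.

Open {#1, #2, #3}; cheapest assignment that respects the capacities:
  #1 (cap 10, load 8): Z4 — cost 8×5 = 40
  #2 (cap 22, load 19): Z1, Z2, Z5 — cost 6×13 + 9×11 + 4×11 = 221
  #3 (cap 10, load 10): Z3 — cost 10×3 = 30
  Shipping 291, fixed 488 → total 779.
  Any other capacity-feasible assignment to {#1, #2, #3} ships for at least 291.
Total demand is 37 and no other set of sites has combined capacity ≥ 37, so {#1, #2, #3} is the only feasible choice of open sites. Minimum: 779.

779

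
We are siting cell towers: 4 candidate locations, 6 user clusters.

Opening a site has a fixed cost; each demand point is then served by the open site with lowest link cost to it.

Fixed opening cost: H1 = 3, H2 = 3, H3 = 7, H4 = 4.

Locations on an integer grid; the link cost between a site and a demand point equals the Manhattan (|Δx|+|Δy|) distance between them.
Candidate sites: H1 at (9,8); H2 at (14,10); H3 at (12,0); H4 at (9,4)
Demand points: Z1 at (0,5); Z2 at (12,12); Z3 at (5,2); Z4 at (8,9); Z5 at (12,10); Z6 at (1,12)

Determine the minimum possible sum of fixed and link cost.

Open {H1, H2, H4}: assign each demand point to its cheapest open site.
  Z1→H4 10, Z2→H2 4, Z3→H4 6, Z4→H1 2, Z5→H2 2, Z6→H1 12
  link cost 36, fixed 10 → total 46.
Compare {H1, H2}: link cost 42 + fixed 6 = 48.
Compare {H1, H4}: link cost 42 + fixed 7 = 49.
Compare {H2, H4}: link cost 43 + fixed 7 = 50.
All other subsets cost ≥ 48. Minimum total cost: 46.

46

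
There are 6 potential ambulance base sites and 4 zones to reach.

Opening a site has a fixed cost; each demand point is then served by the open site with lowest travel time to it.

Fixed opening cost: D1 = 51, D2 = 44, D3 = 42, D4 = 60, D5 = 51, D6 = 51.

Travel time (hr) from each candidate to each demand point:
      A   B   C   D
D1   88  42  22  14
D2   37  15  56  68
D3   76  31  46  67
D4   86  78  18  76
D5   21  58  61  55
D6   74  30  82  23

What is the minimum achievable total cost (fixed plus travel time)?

183

Open {D1, D2}: assign each demand point to its cheapest open site.
  A→D2 37, B→D2 15, C→D1 22, D→D1 14
  travel time 88, fixed 95 → total 183.
Compare {D1, D5}: travel time 99 + fixed 102 = 201.
Compare {D1}: travel time 166 + fixed 51 = 217.
Compare {D1, D2, D5}: travel time 72 + fixed 146 = 218.
All other subsets cost ≥ 201. Minimum total cost: 183.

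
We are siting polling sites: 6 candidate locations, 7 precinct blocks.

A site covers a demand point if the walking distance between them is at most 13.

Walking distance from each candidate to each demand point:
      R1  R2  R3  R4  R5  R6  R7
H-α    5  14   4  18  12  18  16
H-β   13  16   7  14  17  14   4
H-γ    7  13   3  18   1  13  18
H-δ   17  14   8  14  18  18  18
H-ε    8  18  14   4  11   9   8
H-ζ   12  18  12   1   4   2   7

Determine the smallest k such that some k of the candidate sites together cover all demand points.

Coverage sets (demand points within 13 of each site):
  H-α: {R1, R3, R5}
  H-β: {R1, R3, R7}
  H-γ: {R1, R2, R3, R5, R6}
  H-δ: {R3}
  H-ε: {R1, R4, R5, R6, R7}
  H-ζ: {R1, R3, R4, R5, R6, R7}
No single site covers all 7 demand points.
But {H-γ, H-ε} covers everything, so the minimum is 2.

2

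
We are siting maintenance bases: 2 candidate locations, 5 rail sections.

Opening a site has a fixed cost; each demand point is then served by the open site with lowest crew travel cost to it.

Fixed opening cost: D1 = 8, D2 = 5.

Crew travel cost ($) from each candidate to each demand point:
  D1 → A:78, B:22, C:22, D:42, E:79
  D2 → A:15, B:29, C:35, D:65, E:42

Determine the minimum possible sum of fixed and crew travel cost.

156

Open {D1, D2}: assign each demand point to its cheapest open site.
  A→D2 15, B→D1 22, C→D1 22, D→D1 42, E→D2 42
  crew travel cost 143, fixed 13 → total 156.
Compare {D2}: crew travel cost 186 + fixed 5 = 191.
Compare {D1}: crew travel cost 243 + fixed 8 = 251.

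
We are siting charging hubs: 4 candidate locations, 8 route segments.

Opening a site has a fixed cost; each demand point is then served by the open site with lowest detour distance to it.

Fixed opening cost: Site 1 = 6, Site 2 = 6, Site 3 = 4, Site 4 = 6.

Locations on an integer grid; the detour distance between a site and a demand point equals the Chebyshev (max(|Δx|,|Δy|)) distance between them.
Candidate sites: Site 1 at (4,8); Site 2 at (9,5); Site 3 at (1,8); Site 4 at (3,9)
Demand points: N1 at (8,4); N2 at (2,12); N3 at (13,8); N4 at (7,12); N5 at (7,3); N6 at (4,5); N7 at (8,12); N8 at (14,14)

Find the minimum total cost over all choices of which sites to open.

43

Open {Site 1, Site 2}: assign each demand point to its cheapest open site.
  N1→Site 2 1, N2→Site 1 4, N3→Site 2 4, N4→Site 1 4, N5→Site 2 2, N6→Site 1 3, N7→Site 1 4, N8→Site 2 9
  detour distance 31, fixed 12 → total 43.
Compare {Site 2, Site 4}: detour distance 32 + fixed 12 = 44.
Compare {Site 2, Site 3}: detour distance 36 + fixed 10 = 46.
Compare {Site 1, Site 2, Site 3}: detour distance 31 + fixed 16 = 47.
All other subsets cost ≥ 44. Minimum total cost: 43.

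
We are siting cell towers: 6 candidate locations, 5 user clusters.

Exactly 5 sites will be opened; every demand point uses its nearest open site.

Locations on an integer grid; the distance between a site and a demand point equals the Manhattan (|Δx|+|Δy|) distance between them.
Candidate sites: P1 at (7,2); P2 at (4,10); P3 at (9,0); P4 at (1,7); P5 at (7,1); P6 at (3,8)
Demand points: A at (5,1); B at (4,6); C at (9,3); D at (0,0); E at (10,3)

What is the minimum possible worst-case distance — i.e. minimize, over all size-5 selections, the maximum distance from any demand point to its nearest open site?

8

Open {P1, P2, P3, P4, P5}.
  Farthest demand point is D at distance 8 (to P4); all others are ≤ 8.
With {P1, P2, P3, P4, P6} the worst case is 8.
With {P1, P2, P3, P5, P6} the worst case is 8.
No size-5 selection achieves below 8.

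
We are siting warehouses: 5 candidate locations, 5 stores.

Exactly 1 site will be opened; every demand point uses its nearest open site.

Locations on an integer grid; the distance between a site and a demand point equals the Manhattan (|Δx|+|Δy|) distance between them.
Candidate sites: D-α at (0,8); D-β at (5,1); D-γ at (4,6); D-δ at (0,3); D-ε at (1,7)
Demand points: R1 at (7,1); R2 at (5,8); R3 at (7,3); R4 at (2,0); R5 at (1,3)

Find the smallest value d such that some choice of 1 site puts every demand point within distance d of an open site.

7

Open {D-β}.
  Farthest demand point is R2 at distance 7 (to D-β); all others are ≤ 7.
With {D-γ} the worst case is 8.
With {D-δ} the worst case is 10.
No size-1 selection achieves below 7.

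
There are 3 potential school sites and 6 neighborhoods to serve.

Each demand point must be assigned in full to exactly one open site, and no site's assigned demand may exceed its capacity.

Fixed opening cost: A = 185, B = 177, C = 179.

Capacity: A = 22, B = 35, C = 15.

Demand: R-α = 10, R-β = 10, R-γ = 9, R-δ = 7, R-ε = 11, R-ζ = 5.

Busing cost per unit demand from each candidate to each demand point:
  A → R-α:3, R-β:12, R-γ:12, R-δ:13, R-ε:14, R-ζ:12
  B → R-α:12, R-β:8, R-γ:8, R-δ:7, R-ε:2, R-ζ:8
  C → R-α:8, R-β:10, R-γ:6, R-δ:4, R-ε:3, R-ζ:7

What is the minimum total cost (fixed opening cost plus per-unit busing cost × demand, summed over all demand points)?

Open {A, B}; cheapest assignment that respects the capacities:
  A (cap 22, load 19): R-α, R-γ — cost 10×3 + 9×12 = 138
  B (cap 35, load 33): R-β, R-δ, R-ε, R-ζ — cost 10×8 + 7×7 + 11×2 + 5×8 = 191
  Shipping 329, fixed 362 → total 691.
  Any other capacity-feasible assignment to {A, B} ships for at least 329.
Compare {A, B, C}: its best feasible assignment gives total 808.
Every other set of open sites that can feasibly serve all demand totals ≥ 808 even under its best assignment. Minimum: 691.

691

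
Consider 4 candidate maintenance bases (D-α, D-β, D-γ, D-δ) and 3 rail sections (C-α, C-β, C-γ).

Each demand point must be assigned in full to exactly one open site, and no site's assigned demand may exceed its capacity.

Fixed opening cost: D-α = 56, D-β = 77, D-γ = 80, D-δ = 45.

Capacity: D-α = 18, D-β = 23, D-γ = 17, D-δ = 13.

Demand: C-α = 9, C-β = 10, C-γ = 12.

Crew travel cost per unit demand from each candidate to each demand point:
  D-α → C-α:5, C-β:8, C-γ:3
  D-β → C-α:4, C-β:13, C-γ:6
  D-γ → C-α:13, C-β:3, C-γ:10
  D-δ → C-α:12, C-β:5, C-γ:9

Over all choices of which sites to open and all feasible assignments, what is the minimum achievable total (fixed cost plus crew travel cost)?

280

Open {D-β, D-δ}; cheapest assignment that respects the capacities:
  D-β (cap 23, load 21): C-α, C-γ — cost 9×4 + 12×6 = 108
  D-δ (cap 13, load 10): C-β — cost 10×5 = 50
  Shipping 158, fixed 122 → total 280.
  Any other capacity-feasible assignment to {D-β, D-δ} ships for at least 158.
Compare {D-β, D-γ}: its best feasible assignment gives total 295.
Compare {D-α, D-β, D-δ}: its best feasible assignment gives total 300.
Every other set of open sites that can feasibly serve all demand totals ≥ 295 even under its best assignment. Minimum: 280.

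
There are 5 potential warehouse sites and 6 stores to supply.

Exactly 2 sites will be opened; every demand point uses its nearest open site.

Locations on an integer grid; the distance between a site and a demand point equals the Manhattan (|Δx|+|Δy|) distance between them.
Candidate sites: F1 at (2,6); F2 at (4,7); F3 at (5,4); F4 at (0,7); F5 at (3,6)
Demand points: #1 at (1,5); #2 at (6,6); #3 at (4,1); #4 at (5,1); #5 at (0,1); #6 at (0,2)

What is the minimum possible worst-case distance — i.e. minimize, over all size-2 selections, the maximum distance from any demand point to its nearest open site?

6

Open {F3, F4}.
  Farthest demand point is #5 at distance 6 (to F4); all others are ≤ 6.
With {F1, F2} the worst case is 7.
With {F1, F3} the worst case is 7.
No size-2 selection achieves below 6.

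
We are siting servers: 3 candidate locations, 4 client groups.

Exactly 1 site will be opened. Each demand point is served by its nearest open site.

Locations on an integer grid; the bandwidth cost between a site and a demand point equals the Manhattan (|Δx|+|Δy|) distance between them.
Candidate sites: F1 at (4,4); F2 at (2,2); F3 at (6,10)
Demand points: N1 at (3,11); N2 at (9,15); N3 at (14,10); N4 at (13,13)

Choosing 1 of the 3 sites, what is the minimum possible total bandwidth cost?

Open {F3}.
  N1→F3 4, N2→F3 8, N3→F3 8, N4→F3 10  ⇒ total 30.
Compare {F1}: total 58.
Compare {F2}: total 72.

30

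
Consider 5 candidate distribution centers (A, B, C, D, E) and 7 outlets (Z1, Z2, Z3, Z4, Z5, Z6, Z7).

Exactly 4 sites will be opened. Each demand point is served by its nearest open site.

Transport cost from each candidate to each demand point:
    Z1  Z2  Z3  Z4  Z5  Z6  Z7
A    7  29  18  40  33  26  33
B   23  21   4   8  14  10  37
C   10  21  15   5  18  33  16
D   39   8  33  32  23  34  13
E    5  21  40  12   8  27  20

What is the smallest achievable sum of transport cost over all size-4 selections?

Open {B, C, D, E}.
  Z1→E 5, Z2→D 8, Z3→B 4, Z4→C 5, Z5→E 8, Z6→B 10, Z7→D 13  ⇒ total 53.
Compare {A, B, D, E}: total 56.
Compare {A, B, C, D}: total 61.
No size-4 selection does better; minimum is 53.

53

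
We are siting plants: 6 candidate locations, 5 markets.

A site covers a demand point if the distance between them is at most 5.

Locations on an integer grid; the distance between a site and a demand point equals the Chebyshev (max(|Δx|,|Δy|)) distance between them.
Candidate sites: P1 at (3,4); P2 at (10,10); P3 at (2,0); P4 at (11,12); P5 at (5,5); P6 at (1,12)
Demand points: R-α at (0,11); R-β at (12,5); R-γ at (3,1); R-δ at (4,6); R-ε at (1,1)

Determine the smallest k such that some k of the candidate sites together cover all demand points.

Coverage sets (demand points within 5 of each site):
  P1: {R-γ, R-δ, R-ε}
  P2: {R-β}
  P3: {R-γ, R-ε}
  P4: {}
  P5: {R-γ, R-δ, R-ε}
  P6: {R-α}
No 2 sites suffice: every size-2 union leaves at least one demand point uncovered.
But {P1, P2, P6} covers everything, so the minimum is 3.

3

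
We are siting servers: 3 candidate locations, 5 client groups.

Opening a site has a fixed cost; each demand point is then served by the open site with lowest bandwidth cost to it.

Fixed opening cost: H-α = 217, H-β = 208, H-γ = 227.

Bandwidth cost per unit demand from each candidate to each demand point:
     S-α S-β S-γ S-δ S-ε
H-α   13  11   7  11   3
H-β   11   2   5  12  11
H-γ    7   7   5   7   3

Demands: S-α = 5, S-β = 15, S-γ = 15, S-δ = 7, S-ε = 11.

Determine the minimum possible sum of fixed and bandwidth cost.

Open {H-γ}: assign each demand point to its cheapest open site.
  S-α→H-γ 5×7=35, S-β→H-γ 15×7=105, S-γ→H-γ 15×5=75, S-δ→H-γ 7×7=49, S-ε→H-γ 11×3=33
  bandwidth cost 297, fixed 227 → total 524.
Compare {H-β}: bandwidth cost 365 + fixed 208 = 573.
Compare {H-β, H-γ}: bandwidth cost 222 + fixed 435 = 657.
Compare {H-α}: bandwidth cost 445 + fixed 217 = 662.
All other subsets cost ≥ 573. Minimum total cost: 524.

524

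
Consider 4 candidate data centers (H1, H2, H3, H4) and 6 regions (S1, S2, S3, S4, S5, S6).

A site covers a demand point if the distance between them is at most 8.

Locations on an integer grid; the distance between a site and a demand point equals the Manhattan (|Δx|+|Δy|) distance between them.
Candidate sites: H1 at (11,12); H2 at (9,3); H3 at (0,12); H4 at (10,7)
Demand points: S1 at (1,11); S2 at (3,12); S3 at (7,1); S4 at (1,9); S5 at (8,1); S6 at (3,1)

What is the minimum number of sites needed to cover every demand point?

Coverage sets (demand points within 8 of each site):
  H1: {S2}
  H2: {S3, S5, S6}
  H3: {S1, S2, S4}
  H4: {S5}
No single site covers all 6 demand points.
But {H2, H3} covers everything, so the minimum is 2.

2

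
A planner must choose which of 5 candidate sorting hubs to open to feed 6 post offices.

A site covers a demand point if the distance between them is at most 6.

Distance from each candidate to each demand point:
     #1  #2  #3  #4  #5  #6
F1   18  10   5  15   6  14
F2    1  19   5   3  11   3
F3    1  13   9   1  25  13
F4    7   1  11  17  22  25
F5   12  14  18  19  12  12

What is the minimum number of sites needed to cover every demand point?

Coverage sets (demand points within 6 of each site):
  F1: {#3, #5}
  F2: {#1, #3, #4, #6}
  F3: {#1, #4}
  F4: {#2}
  F5: {}
No 2 sites suffice: every size-2 union leaves at least one demand point uncovered.
But {F1, F2, F4} covers everything, so the minimum is 3.

3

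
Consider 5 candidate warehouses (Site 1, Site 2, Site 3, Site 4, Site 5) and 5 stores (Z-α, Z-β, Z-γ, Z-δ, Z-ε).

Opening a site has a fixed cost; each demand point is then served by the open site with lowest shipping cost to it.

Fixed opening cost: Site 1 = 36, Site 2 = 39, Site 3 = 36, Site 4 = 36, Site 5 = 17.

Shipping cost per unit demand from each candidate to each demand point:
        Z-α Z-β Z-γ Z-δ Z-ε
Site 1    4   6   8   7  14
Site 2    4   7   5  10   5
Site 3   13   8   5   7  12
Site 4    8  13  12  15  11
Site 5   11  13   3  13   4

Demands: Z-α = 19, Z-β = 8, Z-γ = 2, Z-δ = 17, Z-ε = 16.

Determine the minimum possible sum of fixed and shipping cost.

Open {Site 1, Site 5}: assign each demand point to its cheapest open site.
  Z-α→Site 1 19×4=76, Z-β→Site 1 8×6=48, Z-γ→Site 5 2×3=6, Z-δ→Site 1 17×7=119, Z-ε→Site 5 16×4=64
  shipping cost 313, fixed 53 → total 366.
Compare {Site 1, Site 3, Site 5}: shipping cost 313 + fixed 89 = 402.
Compare {Site 1, Site 4, Site 5}: shipping cost 313 + fixed 89 = 402.
Compare {Site 1, Site 2, Site 5}: shipping cost 313 + fixed 92 = 405.
All other subsets cost ≥ 402. Minimum total cost: 366.

366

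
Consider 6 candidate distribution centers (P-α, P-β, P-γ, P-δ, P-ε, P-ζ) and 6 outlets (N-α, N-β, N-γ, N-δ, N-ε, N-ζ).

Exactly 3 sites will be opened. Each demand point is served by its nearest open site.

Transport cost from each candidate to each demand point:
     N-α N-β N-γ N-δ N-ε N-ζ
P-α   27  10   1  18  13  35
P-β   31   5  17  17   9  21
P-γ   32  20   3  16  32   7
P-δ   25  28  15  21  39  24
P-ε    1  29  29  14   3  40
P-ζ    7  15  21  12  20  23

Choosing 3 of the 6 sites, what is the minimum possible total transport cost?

33

Open {P-β, P-γ, P-ε}.
  N-α→P-ε 1, N-β→P-β 5, N-γ→P-γ 3, N-δ→P-ε 14, N-ε→P-ε 3, N-ζ→P-γ 7  ⇒ total 33.
Compare {P-α, P-γ, P-ε}: total 36.
Compare {P-γ, P-ε, P-ζ}: total 41.
No size-3 selection does better; minimum is 33.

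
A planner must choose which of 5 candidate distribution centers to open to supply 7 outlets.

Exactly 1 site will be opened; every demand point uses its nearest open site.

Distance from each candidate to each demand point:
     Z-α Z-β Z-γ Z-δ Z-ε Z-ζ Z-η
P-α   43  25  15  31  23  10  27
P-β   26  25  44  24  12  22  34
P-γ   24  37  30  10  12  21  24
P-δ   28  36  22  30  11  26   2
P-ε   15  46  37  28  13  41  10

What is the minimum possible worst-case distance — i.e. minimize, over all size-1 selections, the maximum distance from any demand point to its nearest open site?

Open {P-δ}.
  Farthest demand point is Z-β at distance 36 (to P-δ); all others are ≤ 36.
With {P-γ} the worst case is 37.
With {P-α} the worst case is 43.
No size-1 selection achieves below 36.

36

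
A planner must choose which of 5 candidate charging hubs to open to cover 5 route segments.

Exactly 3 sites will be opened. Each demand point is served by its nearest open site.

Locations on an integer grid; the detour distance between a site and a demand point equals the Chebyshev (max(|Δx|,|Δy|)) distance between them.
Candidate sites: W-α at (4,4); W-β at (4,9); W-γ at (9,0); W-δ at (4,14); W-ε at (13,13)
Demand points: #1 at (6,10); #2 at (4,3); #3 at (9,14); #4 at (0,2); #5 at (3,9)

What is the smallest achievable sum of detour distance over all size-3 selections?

12

Open {W-α, W-β, W-ε}.
  #1→W-β 2, #2→W-α 1, #3→W-ε 4, #4→W-α 4, #5→W-β 1  ⇒ total 12.
Compare {W-α, W-β, W-γ}: total 13.
Compare {W-α, W-β, W-δ}: total 13.
No size-3 selection does better; minimum is 12.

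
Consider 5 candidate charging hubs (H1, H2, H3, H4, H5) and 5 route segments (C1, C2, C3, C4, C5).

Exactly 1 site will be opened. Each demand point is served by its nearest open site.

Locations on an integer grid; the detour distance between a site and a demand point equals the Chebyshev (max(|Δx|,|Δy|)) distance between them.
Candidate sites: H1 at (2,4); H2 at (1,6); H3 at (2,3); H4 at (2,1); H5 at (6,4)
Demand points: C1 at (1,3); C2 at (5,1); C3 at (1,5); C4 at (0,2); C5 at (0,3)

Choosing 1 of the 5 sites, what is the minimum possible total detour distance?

9

Open {H1}.
  C1→H1 1, C2→H1 3, C3→H1 1, C4→H1 2, C5→H1 2  ⇒ total 9.
Compare {H3}: total 10.
Compare {H4}: total 13.
No size-1 selection does better; minimum is 9.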